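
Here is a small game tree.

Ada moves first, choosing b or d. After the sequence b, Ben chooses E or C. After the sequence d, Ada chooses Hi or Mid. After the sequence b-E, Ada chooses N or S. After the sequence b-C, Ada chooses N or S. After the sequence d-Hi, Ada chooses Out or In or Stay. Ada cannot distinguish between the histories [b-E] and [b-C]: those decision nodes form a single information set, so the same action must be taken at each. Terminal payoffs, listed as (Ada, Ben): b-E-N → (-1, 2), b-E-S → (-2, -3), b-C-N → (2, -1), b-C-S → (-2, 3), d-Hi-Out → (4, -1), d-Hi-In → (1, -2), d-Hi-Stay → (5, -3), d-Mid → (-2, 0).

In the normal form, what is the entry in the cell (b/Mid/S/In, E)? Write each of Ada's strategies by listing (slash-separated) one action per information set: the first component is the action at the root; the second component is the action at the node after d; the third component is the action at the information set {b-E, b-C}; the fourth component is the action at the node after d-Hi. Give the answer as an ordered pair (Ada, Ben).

Trace the play path from the root:
  Ada plays b
  Ben plays E at [b]
  Ada plays S at [b-E]
→ terminal payoff (-2, -3).
(Ada's choice at the node after d is never reached on this path, so it doesn't affect the outcome.)

(-2, -3)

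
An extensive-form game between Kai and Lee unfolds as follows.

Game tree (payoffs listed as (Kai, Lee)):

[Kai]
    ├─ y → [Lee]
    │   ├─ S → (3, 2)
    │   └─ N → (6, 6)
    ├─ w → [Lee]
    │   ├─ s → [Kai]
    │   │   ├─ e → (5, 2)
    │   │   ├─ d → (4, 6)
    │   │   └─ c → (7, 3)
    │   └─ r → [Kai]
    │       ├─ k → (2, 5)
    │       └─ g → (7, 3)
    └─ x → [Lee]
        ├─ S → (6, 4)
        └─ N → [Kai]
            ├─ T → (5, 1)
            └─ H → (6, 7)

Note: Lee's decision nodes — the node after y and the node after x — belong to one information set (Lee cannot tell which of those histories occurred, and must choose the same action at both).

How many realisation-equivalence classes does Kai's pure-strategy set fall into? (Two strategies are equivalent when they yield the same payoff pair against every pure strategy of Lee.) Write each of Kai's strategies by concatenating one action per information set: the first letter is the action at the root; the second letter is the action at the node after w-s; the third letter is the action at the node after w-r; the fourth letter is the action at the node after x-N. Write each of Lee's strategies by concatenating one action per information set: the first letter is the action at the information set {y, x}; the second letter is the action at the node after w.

Kai has 36 pure strategies: yekT, yekH, yegT, yegH, ydkT, ydkH, ydgT, ydgH, yckT, yckH, ycgT, ycgH, wekT, wekH, wegT, wegH, wdkT, wdkH, wdgT, wdgH, wckT, wckH, wcgT, wcgH, xekT, xekH, xegT, xegH, xdkT, xdkH, xdgT, xdgH, xckT, xckH, xcgT, xcgH. Columns: Ss, Sr, Ns, Nr.
{yekT, yekH, yegT, yegH, ydkT, ydkH, ydgT, ydgH, yckT, yckH, ycgT, ycgH} → row (3,2) (3,2) (6,6) (6,6)
{wekT, wekH} → row (5,2) (2,5) (5,2) (2,5)
{wegT, wegH} → row (5,2) (7,3) (5,2) (7,3)
{wdkT, wdkH} → row (4,6) (2,5) (4,6) (2,5)
{wdgT, wdgH} → row (4,6) (7,3) (4,6) (7,3)
{wckT, wckH} → row (7,3) (2,5) (7,3) (2,5)
{wcgT, wcgH} → row (7,3) (7,3) (7,3) (7,3)
{xekT, xegT, xdkT, xdgT, xckT, xcgT} → row (6,4) (6,4) (5,1) (5,1)
{xekH, xegH, xdkH, xdgH, xckH, xcgH} → row (6,4) (6,4) (6,7) (6,7)
That's 9 distinct rows out of 36 strategies.

9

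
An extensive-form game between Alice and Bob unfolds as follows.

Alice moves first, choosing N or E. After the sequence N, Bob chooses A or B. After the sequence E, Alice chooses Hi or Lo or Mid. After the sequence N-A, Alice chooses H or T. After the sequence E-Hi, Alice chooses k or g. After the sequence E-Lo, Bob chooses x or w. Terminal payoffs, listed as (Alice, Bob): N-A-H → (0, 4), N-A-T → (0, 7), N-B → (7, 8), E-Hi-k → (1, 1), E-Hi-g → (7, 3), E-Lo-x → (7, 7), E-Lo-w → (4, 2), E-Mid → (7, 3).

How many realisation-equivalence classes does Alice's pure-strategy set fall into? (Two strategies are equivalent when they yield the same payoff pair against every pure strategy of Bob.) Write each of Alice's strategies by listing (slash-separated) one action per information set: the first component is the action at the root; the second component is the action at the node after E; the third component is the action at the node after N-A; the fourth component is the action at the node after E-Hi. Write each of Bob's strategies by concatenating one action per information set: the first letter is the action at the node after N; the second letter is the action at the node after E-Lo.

Alice has 24 pure strategies: N/Hi/H/k, N/Hi/H/g, N/Hi/T/k, N/Hi/T/g, N/Lo/H/k, N/Lo/H/g, N/Lo/T/k, N/Lo/T/g, N/Mid/H/k, N/Mid/H/g, N/Mid/T/k, N/Mid/T/g, E/Hi/H/k, E/Hi/H/g, E/Hi/T/k, E/Hi/T/g, E/Lo/H/k, E/Lo/H/g, E/Lo/T/k, E/Lo/T/g, E/Mid/H/k, E/Mid/H/g, E/Mid/T/k, E/Mid/T/g. Columns: Ax, Aw, Bx, Bw.
{N/Hi/H/k, N/Hi/H/g, N/Lo/H/k, N/Lo/H/g, N/Mid/H/k, N/Mid/H/g} → row (0,4) (0,4) (7,8) (7,8)
{N/Hi/T/k, N/Hi/T/g, N/Lo/T/k, N/Lo/T/g, N/Mid/T/k, N/Mid/T/g} → row (0,7) (0,7) (7,8) (7,8)
{E/Hi/H/k, E/Hi/T/k} → row (1,1) (1,1) (1,1) (1,1)
{E/Hi/H/g, E/Hi/T/g, E/Mid/H/k, E/Mid/H/g, E/Mid/T/k, E/Mid/T/g} → row (7,3) (7,3) (7,3) (7,3)
{E/Lo/H/k, E/Lo/H/g, E/Lo/T/k, E/Lo/T/g} → row (7,7) (4,2) (7,7) (4,2)
That's 5 distinct rows out of 24 strategies.

5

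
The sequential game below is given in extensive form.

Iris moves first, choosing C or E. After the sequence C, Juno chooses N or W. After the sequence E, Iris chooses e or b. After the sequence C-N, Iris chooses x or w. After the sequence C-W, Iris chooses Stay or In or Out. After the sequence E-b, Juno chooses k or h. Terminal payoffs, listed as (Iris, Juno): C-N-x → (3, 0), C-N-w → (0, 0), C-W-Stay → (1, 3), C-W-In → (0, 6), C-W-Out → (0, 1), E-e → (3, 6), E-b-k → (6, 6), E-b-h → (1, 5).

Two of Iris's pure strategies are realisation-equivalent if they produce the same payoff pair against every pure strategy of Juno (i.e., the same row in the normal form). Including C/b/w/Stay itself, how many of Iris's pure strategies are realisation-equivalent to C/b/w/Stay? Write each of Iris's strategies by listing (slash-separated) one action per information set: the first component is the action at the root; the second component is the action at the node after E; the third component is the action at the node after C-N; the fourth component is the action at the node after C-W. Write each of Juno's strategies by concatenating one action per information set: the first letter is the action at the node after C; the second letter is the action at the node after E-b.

2

Row for C/b/w/Stay (columns Nk, Nh, Wk, Wh): (0,0) (0,0) (1,3) (1,3).
Under C/b/w/Stay, Iris's choice at the node after E can never be reached regardless of what Juno does, so varying those choices leaves every outcome unchanged.
Holding the reachable choices fixed and varying the unreachable one freely already gives 2 equivalent strategies.
No other strategy reproduces this row, so those 2 are the full class: C/e/w/Stay, C/b/w/Stay.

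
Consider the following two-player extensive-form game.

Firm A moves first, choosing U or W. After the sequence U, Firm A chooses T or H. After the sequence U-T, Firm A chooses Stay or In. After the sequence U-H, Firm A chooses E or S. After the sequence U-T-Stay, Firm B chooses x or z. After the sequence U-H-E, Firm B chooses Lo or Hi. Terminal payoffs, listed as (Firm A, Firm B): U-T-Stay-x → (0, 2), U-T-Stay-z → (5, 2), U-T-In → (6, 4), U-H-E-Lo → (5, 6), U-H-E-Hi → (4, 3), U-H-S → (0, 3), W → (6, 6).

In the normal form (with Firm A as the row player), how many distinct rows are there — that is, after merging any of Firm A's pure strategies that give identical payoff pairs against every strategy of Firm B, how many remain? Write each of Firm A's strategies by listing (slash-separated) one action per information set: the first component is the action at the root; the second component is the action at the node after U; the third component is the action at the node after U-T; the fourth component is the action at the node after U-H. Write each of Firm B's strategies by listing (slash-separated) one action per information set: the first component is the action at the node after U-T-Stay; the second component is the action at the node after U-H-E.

Firm A has 16 pure strategies: U/T/Stay/E, U/T/Stay/S, U/T/In/E, U/T/In/S, U/H/Stay/E, U/H/Stay/S, U/H/In/E, U/H/In/S, W/T/Stay/E, W/T/Stay/S, W/T/In/E, W/T/In/S, W/H/Stay/E, W/H/Stay/S, W/H/In/E, W/H/In/S. Columns: x/Lo, x/Hi, z/Lo, z/Hi.
{U/T/Stay/E, U/T/Stay/S} → row (0,2) (0,2) (5,2) (5,2)
{U/T/In/E, U/T/In/S} → row (6,4) (6,4) (6,4) (6,4)
{U/H/Stay/E, U/H/In/E} → row (5,6) (4,3) (5,6) (4,3)
{U/H/Stay/S, U/H/In/S} → row (0,3) (0,3) (0,3) (0,3)
{W/T/Stay/E, W/T/Stay/S, W/T/In/E, W/T/In/S, W/H/Stay/E, W/H/Stay/S, W/H/In/E, W/H/In/S} → row (6,6) (6,6) (6,6) (6,6)
That's 5 distinct rows out of 16 strategies.

5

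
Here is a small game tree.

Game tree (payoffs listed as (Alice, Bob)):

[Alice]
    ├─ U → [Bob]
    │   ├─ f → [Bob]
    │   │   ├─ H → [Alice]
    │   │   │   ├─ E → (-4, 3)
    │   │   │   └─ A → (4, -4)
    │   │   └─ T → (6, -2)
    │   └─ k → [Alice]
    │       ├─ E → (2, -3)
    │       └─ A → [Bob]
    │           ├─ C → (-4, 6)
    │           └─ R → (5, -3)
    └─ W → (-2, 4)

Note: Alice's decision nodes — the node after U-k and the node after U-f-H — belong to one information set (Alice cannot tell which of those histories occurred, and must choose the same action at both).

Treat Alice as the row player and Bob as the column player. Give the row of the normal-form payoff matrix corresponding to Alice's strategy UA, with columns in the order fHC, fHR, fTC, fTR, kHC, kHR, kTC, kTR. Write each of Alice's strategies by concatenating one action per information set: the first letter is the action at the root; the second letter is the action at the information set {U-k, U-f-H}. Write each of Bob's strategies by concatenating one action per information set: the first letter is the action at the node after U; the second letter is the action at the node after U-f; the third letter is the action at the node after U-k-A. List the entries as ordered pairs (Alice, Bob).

(4,-4) (4,-4) (6,-2) (6,-2) (-4,6) (5,-3) (-4,6) (5,-3)

vs fHC: Alice plays U → Bob plays f at [U] → Bob plays H at [U-f] → Alice plays A at [U-f-H] → (4, -4)
vs fHR: Alice plays U → Bob plays f at [U] → Bob plays H at [U-f] → Alice plays A at [U-f-H] → (4, -4)
vs fTC: Alice plays U → Bob plays f at [U] → Bob plays T at [U-f] → (6, -2)
vs fTR: Alice plays U → Bob plays f at [U] → Bob plays T at [U-f] → (6, -2)
vs kHC: Alice plays U → Bob plays k at [U] → Alice plays A at [U-k] → Bob plays C at [U-k-A] → (-4, 6)
vs kHR: Alice plays U → Bob plays k at [U] → Alice plays A at [U-k] → Bob plays R at [U-k-A] → (5, -3)
vs kTC: Alice plays U → Bob plays k at [U] → Alice plays A at [U-k] → Bob plays C at [U-k-A] → (-4, 6)
vs kTR: Alice plays U → Bob plays k at [U] → Alice plays A at [U-k] → Bob plays R at [U-k-A] → (5, -3)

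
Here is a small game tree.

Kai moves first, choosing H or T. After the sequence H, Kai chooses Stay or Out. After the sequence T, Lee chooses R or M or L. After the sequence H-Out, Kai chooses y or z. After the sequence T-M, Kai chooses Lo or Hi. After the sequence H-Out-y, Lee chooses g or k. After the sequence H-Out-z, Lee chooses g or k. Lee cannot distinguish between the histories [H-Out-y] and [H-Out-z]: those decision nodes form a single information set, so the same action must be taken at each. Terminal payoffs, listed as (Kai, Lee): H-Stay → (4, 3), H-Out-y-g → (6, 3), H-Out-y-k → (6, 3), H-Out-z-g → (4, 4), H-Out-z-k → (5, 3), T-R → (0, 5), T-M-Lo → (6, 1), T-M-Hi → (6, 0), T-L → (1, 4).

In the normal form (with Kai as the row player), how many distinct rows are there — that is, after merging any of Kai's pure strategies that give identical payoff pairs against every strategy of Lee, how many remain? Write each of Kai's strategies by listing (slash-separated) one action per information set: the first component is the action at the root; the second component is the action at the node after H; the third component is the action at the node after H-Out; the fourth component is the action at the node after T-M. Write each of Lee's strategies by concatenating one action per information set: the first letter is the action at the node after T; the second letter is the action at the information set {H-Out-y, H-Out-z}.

Kai has 16 pure strategies: H/Stay/y/Lo, H/Stay/y/Hi, H/Stay/z/Lo, H/Stay/z/Hi, H/Out/y/Lo, H/Out/y/Hi, H/Out/z/Lo, H/Out/z/Hi, T/Stay/y/Lo, T/Stay/y/Hi, T/Stay/z/Lo, T/Stay/z/Hi, T/Out/y/Lo, T/Out/y/Hi, T/Out/z/Lo, T/Out/z/Hi. Columns: Rg, Rk, Mg, Mk, Lg, Lk.
{H/Stay/y/Lo, H/Stay/y/Hi, H/Stay/z/Lo, H/Stay/z/Hi} → row (4,3) (4,3) (4,3) (4,3) (4,3) (4,3)
{H/Out/y/Lo, H/Out/y/Hi} → row (6,3) (6,3) (6,3) (6,3) (6,3) (6,3)
{H/Out/z/Lo, H/Out/z/Hi} → row (4,4) (5,3) (4,4) (5,3) (4,4) (5,3)
{T/Stay/y/Lo, T/Stay/z/Lo, T/Out/y/Lo, T/Out/z/Lo} → row (0,5) (0,5) (6,1) (6,1) (1,4) (1,4)
{T/Stay/y/Hi, T/Stay/z/Hi, T/Out/y/Hi, T/Out/z/Hi} → row (0,5) (0,5) (6,0) (6,0) (1,4) (1,4)
That's 5 distinct rows out of 16 strategies.

5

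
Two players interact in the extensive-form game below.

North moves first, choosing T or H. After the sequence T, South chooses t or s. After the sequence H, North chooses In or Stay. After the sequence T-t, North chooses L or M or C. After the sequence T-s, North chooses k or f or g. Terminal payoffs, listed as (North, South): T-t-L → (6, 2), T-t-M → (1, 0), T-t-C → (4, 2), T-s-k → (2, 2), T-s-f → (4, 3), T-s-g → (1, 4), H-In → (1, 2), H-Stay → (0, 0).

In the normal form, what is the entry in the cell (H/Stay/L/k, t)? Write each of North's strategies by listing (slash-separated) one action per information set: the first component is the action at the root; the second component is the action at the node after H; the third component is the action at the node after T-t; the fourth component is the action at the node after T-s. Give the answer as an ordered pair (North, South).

Trace the play path from the root:
  North plays H
  North plays Stay at [H]
→ terminal payoff (0, 0).
(North's choice at the node after T-t is never reached on this path, so it doesn't affect the outcome.)

(0, 0)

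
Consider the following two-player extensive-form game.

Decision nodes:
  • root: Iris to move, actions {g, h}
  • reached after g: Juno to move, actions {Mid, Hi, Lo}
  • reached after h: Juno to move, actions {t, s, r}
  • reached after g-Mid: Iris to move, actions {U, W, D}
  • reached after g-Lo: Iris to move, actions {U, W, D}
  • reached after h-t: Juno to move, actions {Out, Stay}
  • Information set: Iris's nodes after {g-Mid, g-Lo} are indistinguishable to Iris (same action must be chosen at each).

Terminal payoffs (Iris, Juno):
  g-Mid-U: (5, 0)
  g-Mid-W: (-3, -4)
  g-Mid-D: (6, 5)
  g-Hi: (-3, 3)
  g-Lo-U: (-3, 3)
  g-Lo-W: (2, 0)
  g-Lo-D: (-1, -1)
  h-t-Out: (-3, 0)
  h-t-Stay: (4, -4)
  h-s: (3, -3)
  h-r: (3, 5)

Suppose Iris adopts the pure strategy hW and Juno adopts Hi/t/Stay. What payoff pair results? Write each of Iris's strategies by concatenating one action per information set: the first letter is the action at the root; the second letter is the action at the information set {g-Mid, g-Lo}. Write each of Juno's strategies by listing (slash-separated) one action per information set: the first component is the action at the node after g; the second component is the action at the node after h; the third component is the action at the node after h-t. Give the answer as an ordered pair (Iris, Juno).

Trace the play path from the root:
  Iris plays h
  Juno plays t at [h]
  Juno plays Stay at [h-t]
→ terminal payoff (4, -4).
(Iris's choice at the information set {g-Mid, g-Lo} is never reached on this path, so it doesn't affect the outcome.)

(4, -4)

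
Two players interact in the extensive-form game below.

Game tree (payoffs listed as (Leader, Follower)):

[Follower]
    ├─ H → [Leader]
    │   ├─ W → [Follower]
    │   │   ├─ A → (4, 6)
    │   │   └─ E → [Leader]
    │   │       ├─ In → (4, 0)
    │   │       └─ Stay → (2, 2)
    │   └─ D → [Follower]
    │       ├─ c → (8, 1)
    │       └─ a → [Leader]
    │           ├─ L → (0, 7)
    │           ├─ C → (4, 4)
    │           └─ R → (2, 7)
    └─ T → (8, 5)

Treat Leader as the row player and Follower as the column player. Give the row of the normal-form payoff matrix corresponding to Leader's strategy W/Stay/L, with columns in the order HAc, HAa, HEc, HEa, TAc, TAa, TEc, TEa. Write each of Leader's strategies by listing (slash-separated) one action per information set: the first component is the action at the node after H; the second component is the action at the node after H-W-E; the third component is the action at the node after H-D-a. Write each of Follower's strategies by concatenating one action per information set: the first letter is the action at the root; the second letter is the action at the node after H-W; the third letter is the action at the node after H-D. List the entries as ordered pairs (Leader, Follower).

(4,6) (4,6) (2,2) (2,2) (8,5) (8,5) (8,5) (8,5)

vs HAc: Follower plays H → Leader plays W at [H] → Follower plays A at [H-W] → (4, 6)
vs HAa: Follower plays H → Leader plays W at [H] → Follower plays A at [H-W] → (4, 6)
vs HEc: Follower plays H → Leader plays W at [H] → Follower plays E at [H-W] → Leader plays Stay at [H-W-E] → (2, 2)
vs HEa: Follower plays H → Leader plays W at [H] → Follower plays E at [H-W] → Leader plays Stay at [H-W-E] → (2, 2)
vs TAc: Follower plays T → (8, 5)
vs TAa: Follower plays T → (8, 5)
vs TEc: Follower plays T → (8, 5)
vs TEa: Follower plays T → (8, 5)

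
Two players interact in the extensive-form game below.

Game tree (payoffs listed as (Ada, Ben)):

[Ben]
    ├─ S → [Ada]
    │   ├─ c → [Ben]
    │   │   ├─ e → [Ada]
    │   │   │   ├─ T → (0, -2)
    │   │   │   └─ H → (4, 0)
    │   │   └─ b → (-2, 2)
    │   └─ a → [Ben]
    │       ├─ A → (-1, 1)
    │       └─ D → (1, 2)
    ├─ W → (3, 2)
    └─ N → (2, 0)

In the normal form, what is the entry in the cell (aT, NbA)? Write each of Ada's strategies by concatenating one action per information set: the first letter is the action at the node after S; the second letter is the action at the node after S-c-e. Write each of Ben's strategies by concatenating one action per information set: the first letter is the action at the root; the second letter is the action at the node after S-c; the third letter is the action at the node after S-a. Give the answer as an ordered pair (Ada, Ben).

(2, 0)

Trace the play path from the root:
  Ben plays N
→ terminal payoff (2, 0).
(Ada's choice at the node after S is never reached on this path, so it doesn't affect the outcome.)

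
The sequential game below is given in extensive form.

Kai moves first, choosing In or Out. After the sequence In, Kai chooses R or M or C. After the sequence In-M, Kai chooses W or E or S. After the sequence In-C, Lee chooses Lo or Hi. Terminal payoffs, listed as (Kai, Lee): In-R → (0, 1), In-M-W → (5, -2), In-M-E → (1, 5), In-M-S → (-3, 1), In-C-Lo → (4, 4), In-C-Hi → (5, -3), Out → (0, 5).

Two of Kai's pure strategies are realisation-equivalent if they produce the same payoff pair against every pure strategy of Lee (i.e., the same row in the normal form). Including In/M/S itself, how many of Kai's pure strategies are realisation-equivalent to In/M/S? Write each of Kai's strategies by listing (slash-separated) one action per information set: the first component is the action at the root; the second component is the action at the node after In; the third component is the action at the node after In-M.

1

Row for In/M/S (columns Lo, Hi): (-3,1) (-3,1).
Every one of Kai's information sets is on the play path for some reply by Lee when Kai follows In/M/S.
Changing the action at any of them therefore changes at least one column, so only In/M/S itself gives this row.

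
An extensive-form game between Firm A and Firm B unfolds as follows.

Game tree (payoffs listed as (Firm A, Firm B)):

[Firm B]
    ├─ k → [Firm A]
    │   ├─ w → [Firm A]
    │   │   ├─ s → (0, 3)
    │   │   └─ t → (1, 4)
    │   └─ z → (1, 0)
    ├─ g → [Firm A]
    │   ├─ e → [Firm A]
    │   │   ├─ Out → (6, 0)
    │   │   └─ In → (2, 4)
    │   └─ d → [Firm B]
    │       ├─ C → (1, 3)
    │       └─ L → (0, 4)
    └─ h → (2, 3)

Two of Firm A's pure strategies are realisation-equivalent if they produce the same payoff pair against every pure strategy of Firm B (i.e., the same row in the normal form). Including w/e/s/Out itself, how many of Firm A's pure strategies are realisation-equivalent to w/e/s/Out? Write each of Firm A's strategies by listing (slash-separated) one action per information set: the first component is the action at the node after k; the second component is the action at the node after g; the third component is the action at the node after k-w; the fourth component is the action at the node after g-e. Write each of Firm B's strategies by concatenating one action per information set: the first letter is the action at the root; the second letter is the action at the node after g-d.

Row for w/e/s/Out (columns kC, kL, gC, gL, hC, hL): (0,3) (0,3) (6,0) (6,0) (2,3) (2,3).
Every one of Firm A's information sets is on the play path for some reply by Firm B when Firm A follows w/e/s/Out.
Changing the action at any of them therefore changes at least one column, so only w/e/s/Out itself gives this row.

1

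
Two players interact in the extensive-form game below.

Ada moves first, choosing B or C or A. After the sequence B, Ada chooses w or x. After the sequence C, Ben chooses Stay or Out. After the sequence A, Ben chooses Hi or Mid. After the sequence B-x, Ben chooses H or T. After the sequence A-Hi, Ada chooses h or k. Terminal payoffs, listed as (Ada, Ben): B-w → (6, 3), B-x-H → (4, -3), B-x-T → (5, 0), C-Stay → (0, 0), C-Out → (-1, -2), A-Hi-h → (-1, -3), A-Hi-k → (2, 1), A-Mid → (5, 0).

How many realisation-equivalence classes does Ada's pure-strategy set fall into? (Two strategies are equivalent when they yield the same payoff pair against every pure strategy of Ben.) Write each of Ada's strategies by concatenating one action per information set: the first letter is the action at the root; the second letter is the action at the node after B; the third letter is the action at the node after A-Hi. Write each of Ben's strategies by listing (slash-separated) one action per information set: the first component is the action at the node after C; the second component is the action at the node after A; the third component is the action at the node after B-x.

Ada has 12 pure strategies: Bwh, Bwk, Bxh, Bxk, Cwh, Cwk, Cxh, Cxk, Awh, Awk, Axh, Axk. Columns: Stay/Hi/H, Stay/Hi/T, Stay/Mid/H, Stay/Mid/T, Out/Hi/H, Out/Hi/T, Out/Mid/H, Out/Mid/T.
{Bwh, Bwk} → row (6,3) (6,3) (6,3) (6,3) (6,3) (6,3) (6,3) (6,3)
{Bxh, Bxk} → row (4,-3) (5,0) (4,-3) (5,0) (4,-3) (5,0) (4,-3) (5,0)
{Cwh, Cwk, Cxh, Cxk} → row (0,0) (0,0) (0,0) (0,0) (-1,-2) (-1,-2) (-1,-2) (-1,-2)
{Awh, Axh} → row (-1,-3) (-1,-3) (5,0) (5,0) (-1,-3) (-1,-3) (5,0) (5,0)
{Awk, Axk} → row (2,1) (2,1) (5,0) (5,0) (2,1) (2,1) (5,0) (5,0)
That's 5 distinct rows out of 12 strategies.

5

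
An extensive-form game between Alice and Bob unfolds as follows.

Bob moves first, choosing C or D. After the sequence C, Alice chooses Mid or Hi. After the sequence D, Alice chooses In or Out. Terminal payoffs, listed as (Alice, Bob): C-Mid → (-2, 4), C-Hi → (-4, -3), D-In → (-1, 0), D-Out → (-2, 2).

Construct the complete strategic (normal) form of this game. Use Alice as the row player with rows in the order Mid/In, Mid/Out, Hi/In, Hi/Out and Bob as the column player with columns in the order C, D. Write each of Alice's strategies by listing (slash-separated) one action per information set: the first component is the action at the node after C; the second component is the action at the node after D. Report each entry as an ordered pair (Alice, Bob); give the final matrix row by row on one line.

Row Mid/In: C→(-2,4), D→(-1,0)
Row Mid/Out: C→(-2,4), D→(-2,2)
Row Hi/In: C→(-4,-3), D→(-1,0)
Row Hi/Out: C→(-4,-3), D→(-2,2)

Mid/In: (-2,4) (-1,0) | Mid/Out: (-2,4) (-2,2) | Hi/In: (-4,-3) (-1,0) | Hi/Out: (-4,-3) (-2,2)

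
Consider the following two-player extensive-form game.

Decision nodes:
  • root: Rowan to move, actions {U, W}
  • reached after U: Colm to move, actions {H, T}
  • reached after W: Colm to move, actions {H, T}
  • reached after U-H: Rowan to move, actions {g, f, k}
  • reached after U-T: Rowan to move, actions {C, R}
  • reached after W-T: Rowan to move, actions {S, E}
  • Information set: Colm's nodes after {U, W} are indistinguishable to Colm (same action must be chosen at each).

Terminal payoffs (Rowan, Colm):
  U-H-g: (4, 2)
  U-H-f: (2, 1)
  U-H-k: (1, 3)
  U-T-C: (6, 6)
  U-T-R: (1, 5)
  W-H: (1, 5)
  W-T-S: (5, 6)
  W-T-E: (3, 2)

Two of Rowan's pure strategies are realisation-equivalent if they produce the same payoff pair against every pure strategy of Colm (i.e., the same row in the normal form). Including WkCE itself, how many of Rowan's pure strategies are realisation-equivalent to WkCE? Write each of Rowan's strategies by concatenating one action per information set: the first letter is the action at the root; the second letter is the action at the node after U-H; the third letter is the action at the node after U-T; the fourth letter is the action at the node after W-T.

Row for WkCE (columns H, T): (1,5) (3,2).
Under WkCE, Rowan's choice at the node after U-H and at the node after U-T can never be reached regardless of what Colm does, so varying those choices leaves every outcome unchanged.
Holding the reachable choices fixed and varying the unreachable ones freely already gives 3 × 2 = 6 equivalent strategies.
No other strategy reproduces this row, so those 6 are the full class: WgCE, WgRE, WfCE, WfRE, WkCE, WkRE.

6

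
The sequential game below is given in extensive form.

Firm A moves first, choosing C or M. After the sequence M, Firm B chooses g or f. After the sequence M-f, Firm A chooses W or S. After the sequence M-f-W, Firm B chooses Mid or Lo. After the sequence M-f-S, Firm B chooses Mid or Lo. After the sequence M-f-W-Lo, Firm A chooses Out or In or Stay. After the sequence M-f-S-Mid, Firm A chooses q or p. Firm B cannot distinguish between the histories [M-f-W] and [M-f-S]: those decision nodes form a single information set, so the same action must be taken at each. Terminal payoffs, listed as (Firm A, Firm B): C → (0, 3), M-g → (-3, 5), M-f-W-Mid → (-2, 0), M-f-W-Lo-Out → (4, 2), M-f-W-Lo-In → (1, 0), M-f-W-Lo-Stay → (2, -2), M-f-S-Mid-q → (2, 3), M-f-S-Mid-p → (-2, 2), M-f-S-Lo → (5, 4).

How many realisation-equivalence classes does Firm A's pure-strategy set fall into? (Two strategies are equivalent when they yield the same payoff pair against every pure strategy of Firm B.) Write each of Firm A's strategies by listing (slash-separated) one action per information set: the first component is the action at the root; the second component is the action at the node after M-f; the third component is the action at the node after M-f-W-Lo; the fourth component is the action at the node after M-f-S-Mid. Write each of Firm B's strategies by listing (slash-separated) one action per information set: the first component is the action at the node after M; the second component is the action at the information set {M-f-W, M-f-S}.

6

Firm A has 24 pure strategies: C/W/Out/q, C/W/Out/p, C/W/In/q, C/W/In/p, C/W/Stay/q, C/W/Stay/p, C/S/Out/q, C/S/Out/p, C/S/In/q, C/S/In/p, C/S/Stay/q, C/S/Stay/p, M/W/Out/q, M/W/Out/p, M/W/In/q, M/W/In/p, M/W/Stay/q, M/W/Stay/p, M/S/Out/q, M/S/Out/p, M/S/In/q, M/S/In/p, M/S/Stay/q, M/S/Stay/p. Columns: g/Mid, g/Lo, f/Mid, f/Lo.
{C/W/Out/q, C/W/Out/p, C/W/In/q, C/W/In/p, C/W/Stay/q, C/W/Stay/p, C/S/Out/q, C/S/Out/p, C/S/In/q, C/S/In/p, C/S/Stay/q, C/S/Stay/p} → row (0,3) (0,3) (0,3) (0,3)
{M/W/Out/q, M/W/Out/p} → row (-3,5) (-3,5) (-2,0) (4,2)
{M/W/In/q, M/W/In/p} → row (-3,5) (-3,5) (-2,0) (1,0)
{M/W/Stay/q, M/W/Stay/p} → row (-3,5) (-3,5) (-2,0) (2,-2)
{M/S/Out/q, M/S/In/q, M/S/Stay/q} → row (-3,5) (-3,5) (2,3) (5,4)
{M/S/Out/p, M/S/In/p, M/S/Stay/p} → row (-3,5) (-3,5) (-2,2) (5,4)
That's 6 distinct rows out of 24 strategies.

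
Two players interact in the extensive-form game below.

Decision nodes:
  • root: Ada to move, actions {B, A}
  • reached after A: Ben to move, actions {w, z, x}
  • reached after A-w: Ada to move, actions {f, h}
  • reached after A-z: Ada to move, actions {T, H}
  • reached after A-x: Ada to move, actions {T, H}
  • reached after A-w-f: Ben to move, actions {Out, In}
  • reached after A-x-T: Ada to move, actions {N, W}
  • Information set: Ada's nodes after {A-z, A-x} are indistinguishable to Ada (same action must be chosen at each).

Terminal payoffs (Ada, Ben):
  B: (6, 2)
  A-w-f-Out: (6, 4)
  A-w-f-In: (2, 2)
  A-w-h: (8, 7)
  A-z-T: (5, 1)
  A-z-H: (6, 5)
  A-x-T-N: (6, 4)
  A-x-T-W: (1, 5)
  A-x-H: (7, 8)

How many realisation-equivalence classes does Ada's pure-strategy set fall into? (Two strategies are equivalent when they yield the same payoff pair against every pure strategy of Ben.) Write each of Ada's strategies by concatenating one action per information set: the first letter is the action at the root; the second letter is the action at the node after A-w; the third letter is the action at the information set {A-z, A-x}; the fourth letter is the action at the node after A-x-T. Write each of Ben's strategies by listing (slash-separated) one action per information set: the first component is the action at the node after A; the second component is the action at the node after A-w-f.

7

Ada has 16 pure strategies: BfTN, BfTW, BfHN, BfHW, BhTN, BhTW, BhHN, BhHW, AfTN, AfTW, AfHN, AfHW, AhTN, AhTW, AhHN, AhHW. Columns: w/Out, w/In, z/Out, z/In, x/Out, x/In.
{BfTN, BfTW, BfHN, BfHW, BhTN, BhTW, BhHN, BhHW} → row (6,2) (6,2) (6,2) (6,2) (6,2) (6,2)
{AfTN} → row (6,4) (2,2) (5,1) (5,1) (6,4) (6,4)
{AfTW} → row (6,4) (2,2) (5,1) (5,1) (1,5) (1,5)
{AfHN, AfHW} → row (6,4) (2,2) (6,5) (6,5) (7,8) (7,8)
{AhTN} → row (8,7) (8,7) (5,1) (5,1) (6,4) (6,4)
{AhTW} → row (8,7) (8,7) (5,1) (5,1) (1,5) (1,5)
{AhHN, AhHW} → row (8,7) (8,7) (6,5) (6,5) (7,8) (7,8)
That's 7 distinct rows out of 16 strategies.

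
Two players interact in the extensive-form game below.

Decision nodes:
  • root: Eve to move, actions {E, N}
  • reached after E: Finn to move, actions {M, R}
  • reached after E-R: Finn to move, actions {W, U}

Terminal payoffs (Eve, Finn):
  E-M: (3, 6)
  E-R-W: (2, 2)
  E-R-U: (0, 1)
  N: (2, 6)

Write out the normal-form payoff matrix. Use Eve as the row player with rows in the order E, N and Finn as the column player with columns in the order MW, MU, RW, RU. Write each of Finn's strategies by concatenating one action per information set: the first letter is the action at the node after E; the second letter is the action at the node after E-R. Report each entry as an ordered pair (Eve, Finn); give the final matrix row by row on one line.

E: (3,6) (3,6) (2,2) (0,1) | N: (2,6) (2,6) (2,6) (2,6)

Row E: MW→(3,6), MU→(3,6), RW→(2,2), RU→(0,1)
Row N: MW→(2,6), MU→(2,6), RW→(2,6), RU→(2,6)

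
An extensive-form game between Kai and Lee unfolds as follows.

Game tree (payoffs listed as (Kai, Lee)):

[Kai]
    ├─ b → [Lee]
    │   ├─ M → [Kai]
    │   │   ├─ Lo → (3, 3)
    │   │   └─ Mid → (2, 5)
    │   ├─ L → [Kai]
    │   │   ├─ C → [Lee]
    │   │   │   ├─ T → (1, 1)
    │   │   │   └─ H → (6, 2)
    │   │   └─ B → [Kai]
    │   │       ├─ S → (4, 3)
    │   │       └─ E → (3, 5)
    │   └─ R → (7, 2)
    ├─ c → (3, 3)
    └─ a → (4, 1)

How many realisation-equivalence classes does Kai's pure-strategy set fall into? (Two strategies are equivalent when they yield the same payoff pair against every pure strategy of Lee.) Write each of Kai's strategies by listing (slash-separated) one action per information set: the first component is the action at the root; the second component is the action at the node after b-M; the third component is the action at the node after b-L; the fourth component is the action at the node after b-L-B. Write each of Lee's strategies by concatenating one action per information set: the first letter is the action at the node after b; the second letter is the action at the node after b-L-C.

8

Kai has 24 pure strategies: b/Lo/C/S, b/Lo/C/E, b/Lo/B/S, b/Lo/B/E, b/Mid/C/S, b/Mid/C/E, b/Mid/B/S, b/Mid/B/E, c/Lo/C/S, c/Lo/C/E, c/Lo/B/S, c/Lo/B/E, c/Mid/C/S, c/Mid/C/E, c/Mid/B/S, c/Mid/B/E, a/Lo/C/S, a/Lo/C/E, a/Lo/B/S, a/Lo/B/E, a/Mid/C/S, a/Mid/C/E, a/Mid/B/S, a/Mid/B/E. Columns: MT, MH, LT, LH, RT, RH.
{b/Lo/C/S, b/Lo/C/E} → row (3,3) (3,3) (1,1) (6,2) (7,2) (7,2)
{b/Lo/B/S} → row (3,3) (3,3) (4,3) (4,3) (7,2) (7,2)
{b/Lo/B/E} → row (3,3) (3,3) (3,5) (3,5) (7,2) (7,2)
{b/Mid/C/S, b/Mid/C/E} → row (2,5) (2,5) (1,1) (6,2) (7,2) (7,2)
{b/Mid/B/S} → row (2,5) (2,5) (4,3) (4,3) (7,2) (7,2)
{b/Mid/B/E} → row (2,5) (2,5) (3,5) (3,5) (7,2) (7,2)
{c/Lo/C/S, c/Lo/C/E, c/Lo/B/S, c/Lo/B/E, c/Mid/C/S, c/Mid/C/E, c/Mid/B/S, c/Mid/B/E} → row (3,3) (3,3) (3,3) (3,3) (3,3) (3,3)
{a/Lo/C/S, a/Lo/C/E, a/Lo/B/S, a/Lo/B/E, a/Mid/C/S, a/Mid/C/E, a/Mid/B/S, a/Mid/B/E} → row (4,1) (4,1) (4,1) (4,1) (4,1) (4,1)
That's 8 distinct rows out of 24 strategies.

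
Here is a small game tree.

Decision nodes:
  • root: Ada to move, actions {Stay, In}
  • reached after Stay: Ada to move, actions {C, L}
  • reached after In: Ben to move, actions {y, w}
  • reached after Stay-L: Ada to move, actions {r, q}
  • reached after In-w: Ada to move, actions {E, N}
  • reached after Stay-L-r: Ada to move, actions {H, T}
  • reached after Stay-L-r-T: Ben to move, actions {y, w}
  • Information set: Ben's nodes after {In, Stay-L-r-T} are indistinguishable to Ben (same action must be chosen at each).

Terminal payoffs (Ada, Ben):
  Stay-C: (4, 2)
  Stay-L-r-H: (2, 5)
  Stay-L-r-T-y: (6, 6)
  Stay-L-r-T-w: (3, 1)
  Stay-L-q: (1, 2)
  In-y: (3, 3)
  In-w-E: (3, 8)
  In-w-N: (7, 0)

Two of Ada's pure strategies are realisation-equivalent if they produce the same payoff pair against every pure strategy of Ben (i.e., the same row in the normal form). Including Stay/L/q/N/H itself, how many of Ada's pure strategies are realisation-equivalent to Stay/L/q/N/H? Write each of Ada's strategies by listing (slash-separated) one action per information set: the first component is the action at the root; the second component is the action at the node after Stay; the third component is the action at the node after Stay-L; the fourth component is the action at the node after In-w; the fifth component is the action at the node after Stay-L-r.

4

Row for Stay/L/q/N/H (columns y, w): (1,2) (1,2).
Under Stay/L/q/N/H, Ada's choice at the node after In-w and at the node after Stay-L-r can never be reached regardless of what Ben does, so varying those choices leaves every outcome unchanged.
Holding the reachable choices fixed and varying the unreachable ones freely already gives 2 × 2 = 4 equivalent strategies.
No other strategy reproduces this row, so those 4 are the full class: Stay/L/q/E/H, Stay/L/q/E/T, Stay/L/q/N/H, Stay/L/q/N/T.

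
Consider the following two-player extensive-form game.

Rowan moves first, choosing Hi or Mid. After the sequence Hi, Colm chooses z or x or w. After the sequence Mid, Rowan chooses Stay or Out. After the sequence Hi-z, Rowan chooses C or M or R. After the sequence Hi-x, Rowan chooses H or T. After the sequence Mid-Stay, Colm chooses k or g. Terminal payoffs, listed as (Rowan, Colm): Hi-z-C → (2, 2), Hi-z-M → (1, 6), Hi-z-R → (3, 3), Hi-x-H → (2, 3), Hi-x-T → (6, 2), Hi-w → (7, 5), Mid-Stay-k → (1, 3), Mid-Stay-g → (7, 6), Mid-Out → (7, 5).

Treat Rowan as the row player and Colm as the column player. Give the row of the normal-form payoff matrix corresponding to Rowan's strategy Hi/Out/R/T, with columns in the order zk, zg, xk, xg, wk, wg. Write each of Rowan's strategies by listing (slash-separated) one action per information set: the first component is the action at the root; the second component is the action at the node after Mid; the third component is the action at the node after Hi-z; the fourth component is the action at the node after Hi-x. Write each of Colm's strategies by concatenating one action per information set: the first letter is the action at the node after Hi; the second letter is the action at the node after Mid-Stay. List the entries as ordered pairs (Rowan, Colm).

(3,3) (3,3) (6,2) (6,2) (7,5) (7,5)

vs zk: Rowan plays Hi → Colm plays z at [Hi] → Rowan plays R at [Hi-z] → (3, 3)
vs zg: Rowan plays Hi → Colm plays z at [Hi] → Rowan plays R at [Hi-z] → (3, 3)
vs xk: Rowan plays Hi → Colm plays x at [Hi] → Rowan plays T at [Hi-x] → (6, 2)
vs xg: Rowan plays Hi → Colm plays x at [Hi] → Rowan plays T at [Hi-x] → (6, 2)
vs wk: Rowan plays Hi → Colm plays w at [Hi] → (7, 5)
vs wg: Rowan plays Hi → Colm plays w at [Hi] → (7, 5)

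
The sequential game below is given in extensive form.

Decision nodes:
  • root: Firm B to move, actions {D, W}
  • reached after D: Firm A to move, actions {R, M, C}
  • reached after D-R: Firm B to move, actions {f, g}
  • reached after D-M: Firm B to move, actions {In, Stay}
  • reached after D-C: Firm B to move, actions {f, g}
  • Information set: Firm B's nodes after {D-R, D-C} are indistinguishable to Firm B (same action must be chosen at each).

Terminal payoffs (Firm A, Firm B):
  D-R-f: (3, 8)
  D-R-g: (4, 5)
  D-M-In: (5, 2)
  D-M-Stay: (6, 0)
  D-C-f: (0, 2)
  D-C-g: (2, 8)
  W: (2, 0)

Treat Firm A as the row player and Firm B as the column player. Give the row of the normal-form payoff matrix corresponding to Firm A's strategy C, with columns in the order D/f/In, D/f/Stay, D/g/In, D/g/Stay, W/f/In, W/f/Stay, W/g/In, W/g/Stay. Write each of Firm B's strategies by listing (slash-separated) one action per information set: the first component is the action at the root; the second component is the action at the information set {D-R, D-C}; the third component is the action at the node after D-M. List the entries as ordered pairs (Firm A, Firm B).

vs D/f/In: Firm B plays D → Firm A plays C at [D] → Firm B plays f at [D-C] → (0, 2)
vs D/f/Stay: Firm B plays D → Firm A plays C at [D] → Firm B plays f at [D-C] → (0, 2)
vs D/g/In: Firm B plays D → Firm A plays C at [D] → Firm B plays g at [D-C] → (2, 8)
vs D/g/Stay: Firm B plays D → Firm A plays C at [D] → Firm B plays g at [D-C] → (2, 8)
vs W/f/In: Firm B plays W → (2, 0)
vs W/f/Stay: Firm B plays W → (2, 0)
vs W/g/In: Firm B plays W → (2, 0)
vs W/g/Stay: Firm B plays W → (2, 0)

(0,2) (0,2) (2,8) (2,8) (2,0) (2,0) (2,0) (2,0)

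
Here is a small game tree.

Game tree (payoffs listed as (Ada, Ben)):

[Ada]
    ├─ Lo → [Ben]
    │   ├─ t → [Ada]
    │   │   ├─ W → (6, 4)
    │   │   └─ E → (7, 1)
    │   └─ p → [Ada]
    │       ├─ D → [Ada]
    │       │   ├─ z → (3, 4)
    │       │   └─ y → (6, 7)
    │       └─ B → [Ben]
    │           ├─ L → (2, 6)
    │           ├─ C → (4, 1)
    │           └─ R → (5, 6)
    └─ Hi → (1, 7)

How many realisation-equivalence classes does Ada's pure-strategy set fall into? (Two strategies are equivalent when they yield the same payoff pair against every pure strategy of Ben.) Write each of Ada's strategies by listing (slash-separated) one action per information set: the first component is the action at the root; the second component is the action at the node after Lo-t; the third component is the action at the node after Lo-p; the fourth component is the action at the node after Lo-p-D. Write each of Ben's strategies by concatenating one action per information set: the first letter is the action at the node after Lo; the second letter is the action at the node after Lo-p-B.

Ada has 16 pure strategies: Lo/W/D/z, Lo/W/D/y, Lo/W/B/z, Lo/W/B/y, Lo/E/D/z, Lo/E/D/y, Lo/E/B/z, Lo/E/B/y, Hi/W/D/z, Hi/W/D/y, Hi/W/B/z, Hi/W/B/y, Hi/E/D/z, Hi/E/D/y, Hi/E/B/z, Hi/E/B/y. Columns: tL, tC, tR, pL, pC, pR.
{Lo/W/D/z} → row (6,4) (6,4) (6,4) (3,4) (3,4) (3,4)
{Lo/W/D/y} → row (6,4) (6,4) (6,4) (6,7) (6,7) (6,7)
{Lo/W/B/z, Lo/W/B/y} → row (6,4) (6,4) (6,4) (2,6) (4,1) (5,6)
{Lo/E/D/z} → row (7,1) (7,1) (7,1) (3,4) (3,4) (3,4)
{Lo/E/D/y} → row (7,1) (7,1) (7,1) (6,7) (6,7) (6,7)
{Lo/E/B/z, Lo/E/B/y} → row (7,1) (7,1) (7,1) (2,6) (4,1) (5,6)
{Hi/W/D/z, Hi/W/D/y, Hi/W/B/z, Hi/W/B/y, Hi/E/D/z, Hi/E/D/y, Hi/E/B/z, Hi/E/B/y} → row (1,7) (1,7) (1,7) (1,7) (1,7) (1,7)
That's 7 distinct rows out of 16 strategies.

7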